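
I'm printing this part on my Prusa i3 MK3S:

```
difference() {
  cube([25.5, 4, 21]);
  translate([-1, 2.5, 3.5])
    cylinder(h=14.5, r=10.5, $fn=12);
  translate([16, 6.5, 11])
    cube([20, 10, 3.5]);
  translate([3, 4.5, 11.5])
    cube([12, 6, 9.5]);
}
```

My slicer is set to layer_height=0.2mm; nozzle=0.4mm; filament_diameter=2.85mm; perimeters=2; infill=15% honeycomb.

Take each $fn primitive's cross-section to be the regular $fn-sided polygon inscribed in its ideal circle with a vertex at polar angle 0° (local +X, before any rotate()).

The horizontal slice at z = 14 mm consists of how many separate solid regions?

1

At z = 14 mm: the 25.5×4 cube contributes its full rectangle; the r=10.5 cylinder at (-1, 2.5) contributes a regular 12-gon of circumradius 10.5; the 20×10 cube at (16, 6.5) contributes its full rectangle; the cube at (3, 4.5) is present — its section is the full 12×6 rectangle; Subtracting the remaining from the first: starting from the 25.5×4 cube, the r=10.5 cylinder at (-1, 2.5) partially overlaps it — only the 36.86 mm² overlap (of its 330.75 mm²) is removed, clipping the outline; the 20×10 cube at (16, 6.5) misses the remaining region (no effect); the 12×6 cube at (3, 4.5) misses the remaining region (no effect) — 1 connected region. The result has 1 disconnected region.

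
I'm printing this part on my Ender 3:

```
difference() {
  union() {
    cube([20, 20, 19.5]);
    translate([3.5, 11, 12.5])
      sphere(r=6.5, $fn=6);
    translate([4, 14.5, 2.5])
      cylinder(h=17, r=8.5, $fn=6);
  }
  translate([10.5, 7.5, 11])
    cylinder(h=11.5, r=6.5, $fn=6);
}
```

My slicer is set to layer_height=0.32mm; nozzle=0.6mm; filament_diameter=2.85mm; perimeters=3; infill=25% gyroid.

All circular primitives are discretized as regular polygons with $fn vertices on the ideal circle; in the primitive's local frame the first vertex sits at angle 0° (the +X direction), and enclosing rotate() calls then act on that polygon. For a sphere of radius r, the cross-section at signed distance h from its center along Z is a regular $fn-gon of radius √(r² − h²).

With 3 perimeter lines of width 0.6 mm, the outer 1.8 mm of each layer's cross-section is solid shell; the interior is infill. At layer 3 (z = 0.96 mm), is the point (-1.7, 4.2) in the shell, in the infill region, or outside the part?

At z = 0.96 mm: the 20×20 cube contributes its full rectangle; the sphere at (3.5, 11) is absent (|z−center|=11.540 > r=6.5); the cylinder at (4, 14.5) is not intersected at this z (z outside [2.5, 19.5]); Combining (union): only the 20×20 cube is present, so the union is just that shape — 1 connected region; the cylinder at (10.5, 7.5) does not reach this height (z outside [11, 22.5]); Taking the first minus the rest: none of the subtracted shapes is present at this height, so that combined region is unchanged — 1 connected region. Overall, the cross-section is a single solid region. The nearest boundary edge runs (0.00, 20.00)→(0.00, 0.00); distance from the point to it = 1.70 mm. The point is not inside any of the regions above, so it lies outside the cross-section (1.70 mm from the nearest boundary).

outside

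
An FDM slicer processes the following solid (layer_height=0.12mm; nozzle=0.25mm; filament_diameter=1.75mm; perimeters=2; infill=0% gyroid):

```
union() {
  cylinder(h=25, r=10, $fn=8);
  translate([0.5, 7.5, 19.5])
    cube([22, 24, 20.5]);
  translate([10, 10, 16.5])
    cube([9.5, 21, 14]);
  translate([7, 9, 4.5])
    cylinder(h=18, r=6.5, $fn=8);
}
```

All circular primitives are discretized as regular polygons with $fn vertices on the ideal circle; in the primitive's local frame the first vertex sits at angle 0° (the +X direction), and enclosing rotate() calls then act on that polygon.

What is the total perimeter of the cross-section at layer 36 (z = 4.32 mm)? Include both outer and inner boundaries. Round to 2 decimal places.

61.23 mm

At z = 4.32 mm: the r=10 cylinder contributes a regular 8-gon of circumradius 10 (perimeter = 2·8·10.000·sin(180°/8) = 61.23 mm); the cube at (0.5, 7.5) is not intersected at this z (z outside [19.5, 40]); the cube at (10, 10) does not reach this height (z outside [16.5, 30.5]); the cylinder at (7, 9) is absent (z outside [4.5, 22.5]); Taking the union: only the r=10 cylinder is present, so the union is just that shape — boundary = 61.23 mm. Overall, the cross-section is a single solid region. Total boundary length (outer) = 61.23 mm.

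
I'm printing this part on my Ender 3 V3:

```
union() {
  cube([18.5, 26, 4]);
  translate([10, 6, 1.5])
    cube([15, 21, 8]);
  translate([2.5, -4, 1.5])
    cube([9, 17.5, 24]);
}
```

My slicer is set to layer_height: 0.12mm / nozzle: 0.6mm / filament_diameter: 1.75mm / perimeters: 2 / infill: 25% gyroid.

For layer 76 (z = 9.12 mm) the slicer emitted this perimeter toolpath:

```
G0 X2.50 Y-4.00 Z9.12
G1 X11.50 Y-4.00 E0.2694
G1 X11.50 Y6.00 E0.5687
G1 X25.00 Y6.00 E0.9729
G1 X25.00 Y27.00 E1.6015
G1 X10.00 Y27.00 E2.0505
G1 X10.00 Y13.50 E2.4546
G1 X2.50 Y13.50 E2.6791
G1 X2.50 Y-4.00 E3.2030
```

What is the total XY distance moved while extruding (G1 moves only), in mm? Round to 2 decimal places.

107.00 mm

Sum the Euclidean lengths of each G1 segment: total = 107.00 mm.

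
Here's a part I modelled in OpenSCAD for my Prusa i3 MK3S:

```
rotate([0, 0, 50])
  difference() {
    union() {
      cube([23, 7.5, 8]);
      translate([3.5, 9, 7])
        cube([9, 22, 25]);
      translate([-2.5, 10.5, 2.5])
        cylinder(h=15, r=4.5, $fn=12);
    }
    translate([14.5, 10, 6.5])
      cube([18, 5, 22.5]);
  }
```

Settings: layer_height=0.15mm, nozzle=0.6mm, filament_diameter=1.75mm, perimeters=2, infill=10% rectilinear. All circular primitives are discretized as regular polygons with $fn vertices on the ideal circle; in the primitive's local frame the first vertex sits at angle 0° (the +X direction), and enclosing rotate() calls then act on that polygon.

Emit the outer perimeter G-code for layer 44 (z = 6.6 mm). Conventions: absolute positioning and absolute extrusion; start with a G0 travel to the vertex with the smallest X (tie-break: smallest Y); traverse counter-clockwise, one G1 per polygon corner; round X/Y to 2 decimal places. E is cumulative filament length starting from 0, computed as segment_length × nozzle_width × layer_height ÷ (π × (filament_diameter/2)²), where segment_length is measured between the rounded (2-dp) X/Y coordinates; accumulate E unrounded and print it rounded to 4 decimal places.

At z = 6.6 mm: the cube is present — its section is the full 23×7.5 rectangle; the cube at (3.5, 9) is not intersected at this z (z outside [7, 32]); the cylinder at (-2.5, 10.5): section is a regular 12-gon, circumradius r=4.5; Merging all regions: the regions partially overlap (shared area 0.21 mm²), so overlapping operands fuse into one piece — 1 connected region; the 18×5 cube at (14.5, 10) contributes its full rectangle; Subtracting the remaining from the first: starting from the result so far, the 18×5 cube at (14.5, 10) misses the remaining region (no effect) — 1 connected region; (rotated 50° about Z; rotation is an isometry so areas/perimeters/island counts are preserved). The outline is a single polygon with 17 vertices. Extrusion per mm of travel: 0.6 × 0.15 / (π × 0.875²) = 0.037418. Accumulating E over each segment gives final E = 3.2450.

G0 X-14.08 Y5.62 Z6.60
G1 X-13.88 Y3.30 E0.0871
G1 X-12.54 Y1.39 E0.1744
G1 X-10.43 Y0.40 E0.2616
G1 X-8.11 Y0.61 E0.3488
G1 X-6.20 Y1.94 E0.4359
G1 X-5.22 Y4.05 E0.5229
G1 X-5.25 Y4.40 E0.5361
G1 X0.00 Y0.00 E0.7924
G1 X14.78 Y17.62 E1.6529
G1 X9.04 Y22.44 E1.9334
G1 X-5.33 Y5.32 E2.7697
G1 X-5.42 Y6.37 E2.8092
G1 X-6.76 Y8.28 E2.8965
G1 X-8.87 Y9.27 E2.9837
G1 X-11.19 Y9.06 E3.0708
G1 X-13.10 Y7.73 E3.1579
G1 X-14.08 Y5.62 E3.2450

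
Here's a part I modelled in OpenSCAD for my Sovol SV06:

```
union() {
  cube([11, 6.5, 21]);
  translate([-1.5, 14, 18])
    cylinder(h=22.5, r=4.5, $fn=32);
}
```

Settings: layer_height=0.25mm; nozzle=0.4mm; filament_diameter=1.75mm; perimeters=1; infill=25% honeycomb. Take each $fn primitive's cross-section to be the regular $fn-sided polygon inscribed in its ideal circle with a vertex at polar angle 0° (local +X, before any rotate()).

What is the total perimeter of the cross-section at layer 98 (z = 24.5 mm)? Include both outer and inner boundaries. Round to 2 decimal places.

28.23 mm

At z = 24.5 mm: the cube does not reach this height (z outside [0, 21]); the r=4.5 cylinder at (-1.5, 14) contributes a regular 32-gon of circumradius 4.5 (perimeter = 2·32·4.500·sin(180°/32) = 28.23 mm); Merging all regions: only the r=4.5 cylinder at (-1.5, 14) is present, so the union is just that shape — boundary = 28.23 mm. Overall, the cross-section is a single solid region. Total boundary length (outer) = 28.23 mm.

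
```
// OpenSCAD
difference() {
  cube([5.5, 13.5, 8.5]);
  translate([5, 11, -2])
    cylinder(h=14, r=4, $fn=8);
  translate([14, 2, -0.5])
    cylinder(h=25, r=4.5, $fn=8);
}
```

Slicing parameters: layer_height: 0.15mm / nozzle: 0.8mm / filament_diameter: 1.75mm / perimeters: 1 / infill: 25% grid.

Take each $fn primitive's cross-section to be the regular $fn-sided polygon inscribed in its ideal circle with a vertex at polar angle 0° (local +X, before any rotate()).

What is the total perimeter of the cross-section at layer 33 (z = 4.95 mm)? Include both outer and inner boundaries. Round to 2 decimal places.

37.61 mm

At z = 4.95 mm: the 5.5×13.5 cube contributes its full rectangle (perimeter 38.00 mm); the r=4 cylinder at (5, 11) contributes a regular 8-gon of circumradius 4 (perimeter = 2·8·4.000·sin(180°/8) = 24.49 mm); the cylinder at (14, 2): section is a regular 8-gon, circumradius r=4.5 (perimeter = 2·8·4.500·sin(180°/8) = 27.55 mm); Taking the first minus the rest: starting from the 5.5×13.5 cube, the r=4 cylinder at (5, 11) partially overlaps it — only the 23.22 mm² overlap (of its 45.25 mm²) is removed, clipping the outline; the r=4.5 cylinder at (14, 2) misses the remaining region (no effect) — boundary = 37.61 mm. Overall, the cross-section is a single solid region. Total boundary length (outer) = 37.61 mm.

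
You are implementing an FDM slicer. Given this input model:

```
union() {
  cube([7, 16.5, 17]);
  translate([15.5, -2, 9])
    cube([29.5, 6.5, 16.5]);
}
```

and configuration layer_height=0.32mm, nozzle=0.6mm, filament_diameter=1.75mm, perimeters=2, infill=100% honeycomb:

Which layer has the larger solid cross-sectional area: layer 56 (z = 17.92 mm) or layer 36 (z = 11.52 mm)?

layer 36 (z = 11.52 mm)

Layer 56 (z = 17.92): the cube is absent (z outside [0, 17]); the cube at (15.5, -2) is present — its section is the full 29.5×6.5 rectangle (area 191.75 mm²); Taking the union: only the 29.5×6.5 cube at (15.5, -2) is present, so the union is just that shape — area = 191.75 mm². So its area = 191.75 mm². Layer 36 (z = 11.52): the 7×16.5 cube contributes its full rectangle (area 115.50 mm²); the cube at (15.5, -2) is present — its section is the full 29.5×6.5 rectangle (area 191.75 mm²); Merging all regions: the 2 present regions are separate (no shared area or edge), so areas and boundary lengths simply add and each stays a separate island — area = 307.25 mm². So its area = 307.25 mm². Layer 36 is larger (307.25 vs 191.75 mm²).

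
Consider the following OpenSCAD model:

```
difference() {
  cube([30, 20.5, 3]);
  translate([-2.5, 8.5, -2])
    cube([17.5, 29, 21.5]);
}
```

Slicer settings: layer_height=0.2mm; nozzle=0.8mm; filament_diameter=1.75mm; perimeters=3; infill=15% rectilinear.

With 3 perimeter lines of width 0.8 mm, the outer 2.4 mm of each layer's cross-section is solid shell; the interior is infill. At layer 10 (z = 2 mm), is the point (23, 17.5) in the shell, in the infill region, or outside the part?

At z = 2 mm: the 30×20.5 cube contributes its full rectangle; the 17.5×29 cube at (-2.5, 8.5) contributes its full rectangle; Taking the first minus the rest: starting from the 30×20.5 cube, the 17.5×29 cube at (-2.5, 8.5) partially overlaps it — only the 180.00 mm² overlap (of its 507.50 mm²) is removed, clipping the outline — 1 connected region. Overall, the cross-section is a single solid region. The nearest boundary edge runs (15.00, 20.50)→(30.00, 20.50); distance from the point to it = 3.00 mm. The point is inside the cross-section and 3.00 mm from the nearest boundary — more than the 2.4 mm shell width (3 × 0.8), so it's in the infill interior.

infill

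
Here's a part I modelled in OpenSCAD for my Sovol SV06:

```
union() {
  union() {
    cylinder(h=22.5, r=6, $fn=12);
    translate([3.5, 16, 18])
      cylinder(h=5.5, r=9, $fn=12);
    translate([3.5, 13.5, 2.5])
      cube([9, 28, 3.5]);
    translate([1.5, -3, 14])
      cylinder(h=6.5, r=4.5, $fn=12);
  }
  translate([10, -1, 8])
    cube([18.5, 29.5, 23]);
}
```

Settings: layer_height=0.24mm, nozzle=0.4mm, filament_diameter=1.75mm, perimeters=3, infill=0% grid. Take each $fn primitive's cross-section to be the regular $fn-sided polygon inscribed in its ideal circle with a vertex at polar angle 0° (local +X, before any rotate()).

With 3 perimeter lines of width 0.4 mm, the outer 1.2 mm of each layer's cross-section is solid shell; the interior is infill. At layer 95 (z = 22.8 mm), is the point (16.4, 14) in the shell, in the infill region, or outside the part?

infill

At z = 22.8 mm: the cylinder is not intersected at this z (z outside [0, 22.5]); the r=9 cylinder at (3.5, 16) gives a regular 12-gon of circumradius 9 (constant along its height); the cube at (3.5, 13.5) does not reach this height (z outside [2.5, 6]); the cylinder at (1.5, -3) is not intersected at this z (z outside [14, 20.5]); Merging all regions: only the r=9 cylinder at (3.5, 16) is present, so the union is just that shape — 1 connected region; the cube at (10, -1) is present — its section is the full 18.5×29.5 rectangle; Combining (union): the regions partially overlap (shared area 18.75 mm²), so overlapping operands fuse into one piece — 1 connected region. Overall, the cross-section is a single solid region. The nearest boundary edge runs (10.00, -1.00)→(10.00, 10.21); distance from the point to it = 7.44 mm. The point is inside the cross-section and 7.44 mm from the nearest boundary — more than the 1.2 mm shell width (3 × 0.4), so it's in the infill interior.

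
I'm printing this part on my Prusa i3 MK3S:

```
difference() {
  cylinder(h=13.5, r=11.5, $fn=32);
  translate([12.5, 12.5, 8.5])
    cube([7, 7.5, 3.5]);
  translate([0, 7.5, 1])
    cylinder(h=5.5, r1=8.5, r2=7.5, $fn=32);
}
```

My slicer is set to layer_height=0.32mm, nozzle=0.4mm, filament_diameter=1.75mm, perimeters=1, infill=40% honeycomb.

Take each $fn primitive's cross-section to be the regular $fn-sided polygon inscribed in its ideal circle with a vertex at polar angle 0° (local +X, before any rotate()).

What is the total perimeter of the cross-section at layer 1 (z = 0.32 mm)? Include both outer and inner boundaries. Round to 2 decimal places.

At z = 0.32 mm: the cylinder: section is a regular 32-gon, circumradius r=11.5 (perimeter = 2·32·11.500·sin(180°/32) = 72.14 mm); the cube at (12.5, 12.5) does not reach this height (z outside [8.5, 12]); the cone at (0, 7.5) is not intersected at this z (z outside [1, 6.5]); After the difference (first − rest): none of the subtracted shapes is present at this height, so the r=11.5 cylinder is unchanged — boundary = 72.14 mm. Overall, the cross-section is a single solid region. Total boundary length (outer) = 72.14 mm.

72.14 mm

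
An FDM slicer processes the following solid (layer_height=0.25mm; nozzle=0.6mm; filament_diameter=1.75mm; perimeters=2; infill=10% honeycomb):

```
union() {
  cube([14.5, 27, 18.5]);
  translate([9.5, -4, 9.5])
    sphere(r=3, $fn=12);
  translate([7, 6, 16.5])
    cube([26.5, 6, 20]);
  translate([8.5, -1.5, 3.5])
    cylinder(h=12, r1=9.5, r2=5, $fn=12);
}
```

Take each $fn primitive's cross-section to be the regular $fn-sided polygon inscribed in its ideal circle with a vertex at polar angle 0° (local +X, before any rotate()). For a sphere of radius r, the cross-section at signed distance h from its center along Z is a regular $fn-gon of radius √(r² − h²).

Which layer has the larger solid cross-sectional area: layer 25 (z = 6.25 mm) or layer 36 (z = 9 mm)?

Layer 25 (z = 6.25): the cube (footprint 14.5×27) is included at this height (area 391.50 mm²); the sphere at (9.5, -4) does not reach this height (|z−center|=3.250 > r=3); the cube at (7, 6) does not reach this height (z outside [16.5, 36.5]); the cone at (8.5, -1.5) contributes a regular 12-gon of circumradius 8.469 (interpolated between r1=9.5 and r2=5 at t=0.229) (area = (12/2)·8.469²·sin(360°/12) = 215.16 mm²); Merging all regions: the regions partially overlap — summed areas 606.66 mm² minus the doubly-counted overlap 77.24 mm² gives 529.42 mm² — area = 529.42 mm². So its area = 529.42 mm². Layer 36 (z = 9): the cube is present — its section is the full 14.5×27 rectangle (area 391.50 mm²); the sphere at (9.5, -4): section is a regular 12-gon, circumradius = √(r²−h²) = √(3²−0.5²) = 2.958 (area = (12/2)·2.958²·sin(360°/12) = 26.25 mm²); the cube at (7, 6) is not intersected at this z (z outside [16.5, 36.5]); the cone at (8.5, -1.5): at t=0.458 of its height the radius interpolates to r₁+(r₂−r₁)t = 7.438, giving a regular 12-gon of that circumradius (area = (12/2)·7.438²·sin(360°/12) = 165.95 mm²); Taking the union: the regions partially overlap — summed areas 583.70 mm² minus the doubly-counted overlap 85.78 mm² gives 497.92 mm² — area = 497.92 mm². So its area = 497.92 mm². Layer 25 is larger (529.42 vs 497.92 mm²).

layer 25 (z = 6.25 mm)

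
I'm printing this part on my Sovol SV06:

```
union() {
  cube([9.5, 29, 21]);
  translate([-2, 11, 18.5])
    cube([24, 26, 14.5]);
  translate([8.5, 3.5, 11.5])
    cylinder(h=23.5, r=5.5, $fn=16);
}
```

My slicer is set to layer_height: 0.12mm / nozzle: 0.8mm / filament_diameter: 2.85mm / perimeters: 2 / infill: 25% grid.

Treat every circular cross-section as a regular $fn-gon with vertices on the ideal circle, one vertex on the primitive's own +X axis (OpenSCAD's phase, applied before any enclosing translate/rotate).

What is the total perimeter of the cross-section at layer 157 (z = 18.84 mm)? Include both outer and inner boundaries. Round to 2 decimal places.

128.96 mm

At z = 18.84 mm: the 9.5×29 cube contributes its full rectangle (perimeter 77.00 mm); the cube at (-2, 11) is present — its section is the full 24×26 rectangle (perimeter 100.00 mm); the r=5.5 cylinder at (8.5, 3.5) gives a regular 16-gon of circumradius 5.5 (constant along its height) (perimeter = 2·16·5.500·sin(180°/16) = 34.34 mm); Taking the union: the regions partially overlap (shared area 220.63 mm²), so the edge portions inside another operand are dropped and the merged outline is re-measured after clipping — boundary = 128.96 mm. Overall, the cross-section is a single solid region. Total boundary length (outer) = 128.96 mm.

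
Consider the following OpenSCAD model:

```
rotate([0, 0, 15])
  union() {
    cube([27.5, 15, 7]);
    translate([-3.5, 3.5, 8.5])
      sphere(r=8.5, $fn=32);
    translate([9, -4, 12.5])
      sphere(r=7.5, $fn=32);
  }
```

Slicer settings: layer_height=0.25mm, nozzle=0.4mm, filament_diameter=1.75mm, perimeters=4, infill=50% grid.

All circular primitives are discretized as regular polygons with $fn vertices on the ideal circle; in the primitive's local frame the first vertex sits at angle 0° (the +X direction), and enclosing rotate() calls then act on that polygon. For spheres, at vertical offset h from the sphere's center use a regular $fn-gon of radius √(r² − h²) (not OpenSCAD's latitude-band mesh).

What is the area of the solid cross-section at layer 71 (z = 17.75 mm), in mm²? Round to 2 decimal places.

89.55 mm²

At z = 17.75 mm: the cube does not reach this height (z outside [0, 7]); the sphere at (-3.5, 3.5) does not reach this height (|z−center|=9.250 > r=8.5); the r=7.5 sphere at (9, -4) slices to a regular 32-gon of circumradius 5.356 (√(r²−h²) with h=5.25 from center) (area = (32/2)·5.356²·sin(360°/32) = 89.55 mm²); Merging all regions: only the r=7.5 sphere at (9, -4) is present, so the union is just that shape — area = 89.55 mm²; (rotated 15° about Z; rotation is an isometry so areas/perimeters/island counts are preserved). Overall, the cross-section is a single solid region. Net area = 89.55 mm².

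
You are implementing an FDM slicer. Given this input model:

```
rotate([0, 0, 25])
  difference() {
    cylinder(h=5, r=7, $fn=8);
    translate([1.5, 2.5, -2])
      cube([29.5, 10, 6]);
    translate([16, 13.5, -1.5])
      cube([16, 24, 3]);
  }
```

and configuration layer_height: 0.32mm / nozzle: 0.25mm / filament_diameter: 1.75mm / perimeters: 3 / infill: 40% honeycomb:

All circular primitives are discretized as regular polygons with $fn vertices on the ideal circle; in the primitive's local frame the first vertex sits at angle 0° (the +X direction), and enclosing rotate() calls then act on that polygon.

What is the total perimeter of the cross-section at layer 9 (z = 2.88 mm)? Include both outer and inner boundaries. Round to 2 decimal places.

At z = 2.88 mm: the r=7 cylinder contributes a regular 8-gon of circumradius 7 (perimeter = 2·8·7.000·sin(180°/8) = 42.86 mm); the cube at (1.5, 2.5) is present — its section is the full 29.5×10 rectangle (perimeter 79.00 mm); the cube at (16, 13.5) is not intersected at this z (z outside [-1.5, 1.5]); Subtracting the remaining from the first: starting from the r=7 cylinder, the 29.5×10 cube at (1.5, 2.5) partially overlaps it — only the 12.16 mm² overlap (of its 295.00 mm²) is removed, clipping the outline — boundary = 44.82 mm; (rotated 25° about Z; rotation is an isometry so areas/perimeters/island counts are preserved). Overall, the cross-section is a single solid region. Total boundary length (outer) = 44.82 mm.

44.82 mm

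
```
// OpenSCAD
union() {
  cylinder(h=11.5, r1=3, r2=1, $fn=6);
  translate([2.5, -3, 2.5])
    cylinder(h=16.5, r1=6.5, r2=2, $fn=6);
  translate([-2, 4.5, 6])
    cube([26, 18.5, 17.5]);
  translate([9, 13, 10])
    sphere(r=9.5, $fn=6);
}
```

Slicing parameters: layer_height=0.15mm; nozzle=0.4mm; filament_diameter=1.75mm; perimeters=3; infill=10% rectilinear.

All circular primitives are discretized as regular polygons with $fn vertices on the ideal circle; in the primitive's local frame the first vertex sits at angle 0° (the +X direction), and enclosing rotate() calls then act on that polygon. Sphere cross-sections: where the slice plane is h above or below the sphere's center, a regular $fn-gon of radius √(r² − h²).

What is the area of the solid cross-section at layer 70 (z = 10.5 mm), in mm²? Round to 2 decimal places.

531.13 mm²

At z = 10.5 mm: the cone (r1=3→r2=1) has section circumradius 1.174 here — a regular 6-gon (area = (6/2)·1.174²·sin(360°/6) = 3.58 mm²); the cone at (2.5, -3): at t=0.485 of its height the radius interpolates to r₁+(r₂−r₁)t = 4.318, giving a regular 6-gon of that circumradius (area = (6/2)·4.318²·sin(360°/6) = 48.45 mm²); the 26×18.5 cube at (-2, 4.5) contributes its full rectangle (area 481.00 mm²); the sphere at (9, 13): section is a regular 6-gon, circumradius = √(r²−h²) = √(9.5²−0.5²) = 9.487 (area = (6/2)·9.487²·sin(360°/6) = 233.83 mm²); Merging all regions: the regions partially overlap — summed areas 766.85 mm² minus the doubly-counted overlap 235.72 mm² gives 531.13 mm² — area = 531.13 mm². Overall, the cross-section has 2 separate islands. Net area = 531.13 mm².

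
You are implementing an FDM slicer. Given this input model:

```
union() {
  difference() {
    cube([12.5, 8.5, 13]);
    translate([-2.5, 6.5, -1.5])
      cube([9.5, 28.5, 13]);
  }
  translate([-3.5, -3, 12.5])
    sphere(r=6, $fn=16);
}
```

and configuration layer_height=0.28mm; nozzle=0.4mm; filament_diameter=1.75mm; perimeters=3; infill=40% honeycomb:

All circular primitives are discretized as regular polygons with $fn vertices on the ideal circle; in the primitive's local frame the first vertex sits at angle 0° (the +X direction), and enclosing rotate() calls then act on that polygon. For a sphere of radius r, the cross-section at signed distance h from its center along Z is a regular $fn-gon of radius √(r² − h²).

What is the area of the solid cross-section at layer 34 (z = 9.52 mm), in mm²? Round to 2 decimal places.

174.98 mm²

At z = 9.52 mm: the 12.5×8.5 cube contributes its full rectangle (area 106.25 mm²); the cube at (-2.5, 6.5) is present — its section is the full 9.5×28.5 rectangle (area 270.75 mm²); Subtracting the remaining from the first: starting from the 12.5×8.5 cube (106.25 mm²), the 9.5×28.5 cube at (-2.5, 6.5) partially overlaps it — only the 14.00 mm² overlap (of its 270.75 mm²) is removed, clipping the outline — area = 92.25 mm²; the r=6 sphere at (-3.5, -3) slices to a regular 16-gon of circumradius 5.208 (√(r²−h²) with h=2.98 from center) (area = (16/2)·5.208²·sin(360°/16) = 83.03 mm²); Merging all regions: the regions partially overlap — summed areas 175.28 mm² minus the doubly-counted overlap 0.29 mm² gives 174.98 mm² — area = 174.98 mm². Overall, the cross-section is a single solid region. Net area = 174.98 mm².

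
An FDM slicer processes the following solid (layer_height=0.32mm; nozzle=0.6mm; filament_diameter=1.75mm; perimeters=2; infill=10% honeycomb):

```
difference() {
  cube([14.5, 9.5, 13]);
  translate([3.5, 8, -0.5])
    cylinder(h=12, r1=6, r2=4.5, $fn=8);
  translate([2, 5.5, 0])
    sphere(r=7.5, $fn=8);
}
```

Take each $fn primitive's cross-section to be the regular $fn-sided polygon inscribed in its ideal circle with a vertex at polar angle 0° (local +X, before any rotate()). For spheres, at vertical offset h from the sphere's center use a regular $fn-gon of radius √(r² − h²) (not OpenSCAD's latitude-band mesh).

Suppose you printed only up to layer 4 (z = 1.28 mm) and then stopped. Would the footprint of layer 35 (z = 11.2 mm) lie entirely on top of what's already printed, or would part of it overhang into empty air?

Compare the two slices. At z = 1.28: the cube is present — its section is the full 14.5×9.5 rectangle (area 137.75 mm²); the cone at (3.5, 8) (r1=6→r2=4.5) has section circumradius 5.777 here — a regular 8-gon (area = (8/2)·5.777²·sin(360°/8) = 94.41 mm²); the sphere at (2, 5.5): section is a regular 8-gon, circumradius = √(r²−h²) = √(7.5²−1.28²) = 7.390 (area = (8/2)·7.390²·sin(360°/8) = 154.46 mm²); Taking the first minus the rest: starting from the 14.5×9.5 cube (137.75 mm²), the cone at (3.5, 8) partially overlaps it — only the 54.74 mm² overlap (of its 94.41 mm²) is removed, clipping the outline; the r=7.5 sphere at (2, 5.5) partially overlaps it — only the 26.71 mm² overlap (of its 154.46 mm²) is removed, clipping the outline — area = 56.30 mm². At z = 11.2: the cube (footprint 14.5×9.5) is included at this height (area 137.75 mm²); the cone at (3.5, 8): at t=0.975 of its height the radius interpolates to r₁+(r₂−r₁)t = 4.537, giving a regular 8-gon of that circumradius (area = (8/2)·4.537²·sin(360°/8) = 58.23 mm²); the sphere at (2, 5.5) does not reach this height (|z−center|=11.200 > r=7.5); After the difference (first − rest): starting from the 14.5×9.5 cube (137.75 mm²), the cone at (3.5, 8) partially overlaps it — only the 39.41 mm² overlap (of its 58.23 mm²) is removed, clipping the outline — area = 98.34 mm². Checking containment: at z = 11.2 the cross-section extends beyond the z = 1.28 cross-section by about 42.04 mm².

part overhangs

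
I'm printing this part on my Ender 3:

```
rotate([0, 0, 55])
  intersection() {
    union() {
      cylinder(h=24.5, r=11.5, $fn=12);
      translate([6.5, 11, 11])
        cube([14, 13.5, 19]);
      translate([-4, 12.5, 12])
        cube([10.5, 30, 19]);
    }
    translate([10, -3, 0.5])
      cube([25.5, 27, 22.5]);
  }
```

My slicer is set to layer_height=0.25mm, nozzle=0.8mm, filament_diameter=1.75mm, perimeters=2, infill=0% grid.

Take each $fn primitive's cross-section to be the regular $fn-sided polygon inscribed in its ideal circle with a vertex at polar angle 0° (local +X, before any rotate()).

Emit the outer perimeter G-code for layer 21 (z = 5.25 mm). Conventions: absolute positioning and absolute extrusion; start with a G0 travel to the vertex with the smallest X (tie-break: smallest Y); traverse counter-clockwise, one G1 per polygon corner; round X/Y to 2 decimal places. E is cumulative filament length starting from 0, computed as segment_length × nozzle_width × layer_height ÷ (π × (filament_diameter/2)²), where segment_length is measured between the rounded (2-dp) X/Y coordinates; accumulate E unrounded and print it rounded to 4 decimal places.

At z = 5.25 mm: the r=11.5 cylinder contributes a regular 12-gon of circumradius 11.5; the cube at (6.5, 11) does not reach this height (z outside [11, 30]); the cube at (-4, 12.5) is absent (z outside [12, 31]); Merging all regions: only the r=11.5 cylinder is present, so the union is just that shape — 1 connected region; the cube at (10, -3) is present — its section is the full 25.5×27 rectangle; Keeping only the common overlap: the 25.5×27 cube at (10, -3) partially overlaps the result so far; clipping to the common part keeps 7.49 mm² — 1 connected region; (rotated 55° about Z; rotation is an isometry so areas/perimeters/island counts are preserved). The outline is a single polygon with 4 vertices. Extrusion per mm of travel: 0.8 × 0.25 / (π × 0.875²) = 0.083150. Accumulating E over each segment gives final E = 1.5127.

G0 X1.15 Y11.40 Z5.25
G1 X8.19 Y6.47 E0.7146
G1 X8.59 Y7.04 E0.7725
G1 X6.60 Y9.42 E1.0305
G1 X1.15 Y11.40 E1.5127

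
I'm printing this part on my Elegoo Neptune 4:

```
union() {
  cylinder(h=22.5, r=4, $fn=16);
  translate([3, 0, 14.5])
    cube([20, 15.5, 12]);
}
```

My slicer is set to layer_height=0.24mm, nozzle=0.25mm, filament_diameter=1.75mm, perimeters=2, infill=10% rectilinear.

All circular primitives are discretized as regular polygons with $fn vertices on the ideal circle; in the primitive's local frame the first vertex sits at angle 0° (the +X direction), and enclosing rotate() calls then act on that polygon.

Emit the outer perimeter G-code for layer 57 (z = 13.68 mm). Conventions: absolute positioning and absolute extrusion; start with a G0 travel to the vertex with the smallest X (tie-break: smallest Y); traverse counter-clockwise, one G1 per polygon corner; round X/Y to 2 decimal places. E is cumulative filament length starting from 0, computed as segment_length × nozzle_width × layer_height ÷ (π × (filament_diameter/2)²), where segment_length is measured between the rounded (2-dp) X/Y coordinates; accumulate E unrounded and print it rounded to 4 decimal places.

At z = 13.68 mm: the cylinder: section is a regular 16-gon, circumradius r=4; the cube at (3, 0) does not reach this height (z outside [14.5, 26.5]); Merging all regions: only the r=4 cylinder is present, so the union is just that shape — 1 connected region. The outline is a single polygon with 16 vertices. Extrusion per mm of travel: 0.25 × 0.24 / (π × 0.875²) = 0.024945. Accumulating E over each segment gives final E = 0.6233.

G0 X-4.00 Y0.00 Z13.68
G1 X-3.70 Y-1.53 E0.0389
G1 X-2.83 Y-2.83 E0.0779
G1 X-1.53 Y-3.70 E0.1169
G1 X0.00 Y-4.00 E0.1558
G1 X1.53 Y-3.70 E0.1947
G1 X2.83 Y-2.83 E0.2337
G1 X3.70 Y-1.53 E0.2728
G1 X4.00 Y0.00 E0.3117
G1 X3.70 Y1.53 E0.3505
G1 X2.83 Y2.83 E0.3896
G1 X1.53 Y3.70 E0.4286
G1 X0.00 Y4.00 E0.4675
G1 X-1.53 Y3.70 E0.5064
G1 X-2.83 Y2.83 E0.5454
G1 X-3.70 Y1.53 E0.5844
G1 X-4.00 Y0.00 E0.6233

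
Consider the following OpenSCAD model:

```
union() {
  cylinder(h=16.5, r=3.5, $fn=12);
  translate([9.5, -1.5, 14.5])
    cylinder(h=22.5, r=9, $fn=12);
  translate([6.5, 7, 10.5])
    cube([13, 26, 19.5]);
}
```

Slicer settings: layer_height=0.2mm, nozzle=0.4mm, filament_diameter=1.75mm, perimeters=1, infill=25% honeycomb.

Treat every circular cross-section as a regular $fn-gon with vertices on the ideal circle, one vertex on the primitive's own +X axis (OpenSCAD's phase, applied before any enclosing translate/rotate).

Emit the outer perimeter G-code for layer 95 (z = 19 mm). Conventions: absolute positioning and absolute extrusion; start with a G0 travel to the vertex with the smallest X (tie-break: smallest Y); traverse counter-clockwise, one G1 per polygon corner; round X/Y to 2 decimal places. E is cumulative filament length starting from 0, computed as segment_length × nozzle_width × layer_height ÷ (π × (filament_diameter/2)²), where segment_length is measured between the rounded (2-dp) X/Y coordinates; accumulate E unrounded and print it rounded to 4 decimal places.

At z = 19 mm: the cylinder is absent (z outside [0, 16.5]); the r=9 cylinder at (9.5, -1.5) contributes a regular 12-gon of circumradius 9; the 13×26 cube at (6.5, 7) contributes its full rectangle; Combining (union): the regions partially overlap (shared area 0.93 mm²), so overlapping operands fuse into one piece — 1 connected region. The outline is a single polygon with 17 vertices. Extrusion per mm of travel: 0.4 × 0.2 / (π × 0.875²) = 0.033260. Accumulating E over each segment gives final E = 4.2000.

G0 X0.50 Y-1.50 Z19.00
G1 X1.71 Y-6.00 E0.1550
G1 X5.00 Y-9.29 E0.3097
G1 X9.50 Y-10.50 E0.4647
G1 X14.00 Y-9.29 E0.6197
G1 X17.29 Y-6.00 E0.7745
G1 X18.50 Y-1.50 E0.9295
G1 X17.29 Y3.00 E1.0844
G1 X14.00 Y6.29 E1.2392
G1 X11.37 Y7.00 E1.3298
G1 X19.50 Y7.00 E1.6002
G1 X19.50 Y33.00 E2.4650
G1 X6.50 Y33.00 E2.8973
G1 X6.50 Y7.00 E3.7621
G1 X7.63 Y7.00 E3.7997
G1 X5.00 Y6.29 E3.8903
G1 X1.71 Y3.00 E4.0450
G1 X0.50 Y-1.50 E4.2000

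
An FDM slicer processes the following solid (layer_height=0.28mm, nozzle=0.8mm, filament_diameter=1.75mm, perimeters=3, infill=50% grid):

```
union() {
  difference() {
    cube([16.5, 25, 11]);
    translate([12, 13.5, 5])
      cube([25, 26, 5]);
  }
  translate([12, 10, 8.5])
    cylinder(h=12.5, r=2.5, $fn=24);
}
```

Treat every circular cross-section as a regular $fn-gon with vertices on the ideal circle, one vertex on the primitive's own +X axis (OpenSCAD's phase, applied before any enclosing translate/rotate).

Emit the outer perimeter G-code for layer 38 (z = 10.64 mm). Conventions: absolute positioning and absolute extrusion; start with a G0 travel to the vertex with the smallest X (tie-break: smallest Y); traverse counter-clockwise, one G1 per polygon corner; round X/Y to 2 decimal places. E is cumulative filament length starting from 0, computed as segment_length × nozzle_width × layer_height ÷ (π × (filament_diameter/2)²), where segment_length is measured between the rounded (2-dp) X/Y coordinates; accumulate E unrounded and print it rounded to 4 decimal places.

At z = 10.64 mm: the cube (footprint 16.5×25) is included at this height; the cube at (12, 13.5) is not intersected at this z (z outside [5, 10]); Subtracting the remaining from the first: none of the subtracted shapes is present at this height, so the 16.5×25 cube is unchanged — 1 connected region; the r=2.5 cylinder at (12, 10) gives a regular 24-gon of circumradius 2.5 (constant along its height); Combining (union): the r=2.5 cylinder at (12, 10) lies entirely inside that combined region, so the union is just that combined region — 1 connected region. The outline is a single polygon with 4 vertices. Extrusion per mm of travel: 0.8 × 0.28 / (π × 0.875²) = 0.093128. Accumulating E over each segment gives final E = 7.7297.

G0 X0.00 Y0.00 Z10.64
G1 X16.50 Y0.00 E1.5366
G1 X16.50 Y25.00 E3.8648
G1 X0.00 Y25.00 E5.4014
G1 X0.00 Y0.00 E7.7297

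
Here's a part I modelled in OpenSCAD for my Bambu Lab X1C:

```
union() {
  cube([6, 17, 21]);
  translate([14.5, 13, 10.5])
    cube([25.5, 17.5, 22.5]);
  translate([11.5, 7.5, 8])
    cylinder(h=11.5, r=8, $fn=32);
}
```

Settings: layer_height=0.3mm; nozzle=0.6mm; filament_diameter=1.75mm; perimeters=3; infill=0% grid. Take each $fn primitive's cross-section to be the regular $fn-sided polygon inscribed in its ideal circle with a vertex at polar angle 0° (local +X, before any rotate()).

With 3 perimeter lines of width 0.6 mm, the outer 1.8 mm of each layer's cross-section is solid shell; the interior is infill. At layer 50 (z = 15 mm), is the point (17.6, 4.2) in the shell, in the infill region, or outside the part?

At z = 15 mm: the 6×17 cube contributes its full rectangle; the cube at (14.5, 13) (footprint 25.5×17.5) is included at this height; the r=8 cylinder at (11.5, 7.5) gives a regular 32-gon of circumradius 8 (constant along its height); Combining (union): the regions partially overlap (shared area 22.76 mm²), so overlapping operands fuse into one piece — 1 connected region. Overall, the cross-section is a single solid region. The nearest boundary edge runs (18.89, 4.44)→(18.15, 3.06); distance from the point to it = 1.03 mm. The point is inside the cross-section, 1.03 mm from the nearest boundary — within the 1.8 mm shell band (3 × 0.6).

shell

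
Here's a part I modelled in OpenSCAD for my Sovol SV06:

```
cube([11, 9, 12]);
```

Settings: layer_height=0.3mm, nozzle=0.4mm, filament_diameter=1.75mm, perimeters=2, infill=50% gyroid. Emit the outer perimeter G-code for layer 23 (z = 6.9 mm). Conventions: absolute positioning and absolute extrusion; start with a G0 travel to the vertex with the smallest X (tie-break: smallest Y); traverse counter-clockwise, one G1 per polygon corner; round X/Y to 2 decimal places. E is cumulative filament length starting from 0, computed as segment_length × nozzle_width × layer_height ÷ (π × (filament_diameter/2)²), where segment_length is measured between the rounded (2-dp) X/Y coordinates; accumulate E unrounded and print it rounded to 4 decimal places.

At z = 6.9 mm: the cube is present — its section is the full 11×9 rectangle. The outline is a single polygon with 4 vertices. Extrusion per mm of travel: 0.4 × 0.3 / (π × 0.875²) = 0.049890. Accumulating E over each segment gives final E = 1.9956.

G0 X0.00 Y0.00 Z6.90
G1 X11.00 Y0.00 E0.5488
G1 X11.00 Y9.00 E0.9978
G1 X0.00 Y9.00 E1.5466
G1 X0.00 Y0.00 E1.9956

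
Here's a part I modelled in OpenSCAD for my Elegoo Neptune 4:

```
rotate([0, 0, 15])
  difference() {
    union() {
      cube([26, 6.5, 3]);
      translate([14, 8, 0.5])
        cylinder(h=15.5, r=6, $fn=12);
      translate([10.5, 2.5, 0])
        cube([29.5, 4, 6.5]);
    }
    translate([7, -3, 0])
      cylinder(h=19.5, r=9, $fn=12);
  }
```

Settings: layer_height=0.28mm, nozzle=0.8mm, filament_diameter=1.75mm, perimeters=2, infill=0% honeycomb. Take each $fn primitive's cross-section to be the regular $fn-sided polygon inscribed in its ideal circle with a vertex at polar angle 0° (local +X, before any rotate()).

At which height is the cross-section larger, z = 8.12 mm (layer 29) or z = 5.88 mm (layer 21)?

Layer 29 (z = 8.12): the cube is not intersected at this z (z outside [0, 3]); the r=6 cylinder at (14, 8) contributes a regular 12-gon of circumradius 6 (area = (12/2)·6.000²·sin(360°/12) = 108.00 mm²); the cube at (10.5, 2.5) does not reach this height (z outside [0, 6.5]); Taking the union: only the r=6 cylinder at (14, 8) is present, so the union is just that shape — area = 108.00 mm²; the cylinder at (7, -3): section is a regular 12-gon, circumradius r=9 (area = (12/2)·9.000²·sin(360°/12) = 243.00 mm²); After the difference (first − rest): starting from that combined region (108.00 mm²), the r=9 cylinder at (7, -3) partially overlaps it — only the 7.06 mm² overlap (of its 243.00 mm²) is removed, clipping the outline — area = 100.94 mm²; (whole slice rotated 15° about Z — lengths, areas and connectivity unchanged). So its area = 100.94 mm². Layer 21 (z = 5.88): the cube is not intersected at this z (z outside [0, 3]); the r=6 cylinder at (14, 8) gives a regular 12-gon of circumradius 6 (constant along its height) (area = (12/2)·6.000²·sin(360°/12) = 108.00 mm²); the cube at (10.5, 2.5) is present — its section is the full 29.5×4 rectangle (area 118.00 mm²); Combining (union): the regions partially overlap — summed areas 226.00 mm² minus the doubly-counted overlap 31.39 mm² gives 194.61 mm² — area = 194.61 mm²; the cylinder at (7, -3): section is a regular 12-gon, circumradius r=9 (area = (12/2)·9.000²·sin(360°/12) = 243.00 mm²); Taking the first minus the rest: starting from that combined region (194.61 mm²), the r=9 cylinder at (7, -3) partially overlaps it — only the 7.51 mm² overlap (of its 243.00 mm²) is removed, clipping the outline — area = 187.11 mm²; (rotated 15° about Z; rotation is an isometry so areas/perimeters/island counts are preserved). So its area = 187.11 mm². Layer 21 is larger (187.11 vs 100.94 mm²).

layer 21 (z = 5.88 mm)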